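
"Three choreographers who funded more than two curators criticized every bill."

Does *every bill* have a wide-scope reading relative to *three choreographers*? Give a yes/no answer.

*every bill* is a matrix argument; only *three choreographers* is modified by the relative clause *who funded more than two curators*, so the RC island is irrelevant to the target quantifier.
Ordinary QR to a clause-peripheral position gives the wide-scope LF for the lower DP.

Yes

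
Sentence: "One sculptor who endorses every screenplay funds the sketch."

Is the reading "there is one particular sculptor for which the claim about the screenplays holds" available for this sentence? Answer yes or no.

Yes

The described interpretation is the *one sculptor* > *every screenplay* scoping.
That is the surface-scope ordering, which is always one of the available readings — island constraints only ever restrict inverse scope.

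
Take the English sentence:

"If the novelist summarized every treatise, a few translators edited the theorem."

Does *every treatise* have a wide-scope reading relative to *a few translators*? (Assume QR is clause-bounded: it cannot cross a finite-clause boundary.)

*every treatise* sits inside the adjunct clause *if the novelist summarized every treatise*.
Scope out of an adjunct clause is unavailable: QR respects the adjunct-island constraint.
So the wide-scope reading for *every treatise* is blocked.

No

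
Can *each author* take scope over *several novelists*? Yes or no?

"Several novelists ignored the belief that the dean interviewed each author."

The DP *each author* is contained in the complex NP *the belief that the dean interviewed each author*.
Since the clause is the complement of a nominal head, the CNPC blocks scope extraction.
So the wide-scope reading for *each author* is blocked.

No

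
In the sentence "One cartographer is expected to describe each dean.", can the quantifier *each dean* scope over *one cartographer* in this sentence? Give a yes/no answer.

Yes

Infinitival complements of raising predicates do not block QR; *each dean* and *one cartographer* are effectively clausemates.
QR within a single clause is free, so the lower quantifier may take scope over the higher one.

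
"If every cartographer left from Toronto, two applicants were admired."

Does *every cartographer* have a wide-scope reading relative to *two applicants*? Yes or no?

The DP *every cartographer* is contained in the adjunct clause *if every cartographer left from Toronto*.
Adjunct clauses are scope islands: a quantifier inside an adjunct cannot raise into the matrix clause.
There is no licit LF on which *every cartographer* c-commands *two applicants*.

No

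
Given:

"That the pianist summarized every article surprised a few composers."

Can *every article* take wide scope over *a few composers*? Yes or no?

No

*every article* sits inside the sentential subject *that the pianist summarized every article*.
The Sentential Subject Constraint rules out raising the quantifier out of the that-clause subject.
So the wide-scope reading for *every article* is blocked.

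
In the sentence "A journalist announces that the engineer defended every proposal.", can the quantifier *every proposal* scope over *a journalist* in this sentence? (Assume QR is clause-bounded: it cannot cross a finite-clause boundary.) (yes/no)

No

The DP *every proposal* is contained in the finite complement clause *that the engineer defended every proposal*.
Given the clause-boundedness assumption, QR cannot cross the finite CP into the matrix.
There is no licit LF on which *every proposal* c-commands *a journalist*.
(Only the surface reading survives: one fixed journalist with respect to all the relevant proposals.)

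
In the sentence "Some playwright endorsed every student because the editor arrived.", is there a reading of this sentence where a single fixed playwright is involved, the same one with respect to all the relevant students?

This is the *some playwright* > *every student* reading.
Surface scope (*some playwright* > *every student*) is always derivable; islands only block QR, not in-situ interpretation.

Yes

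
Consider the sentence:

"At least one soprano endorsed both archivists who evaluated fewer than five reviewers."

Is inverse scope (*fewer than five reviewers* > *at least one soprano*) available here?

The target quantifier *fewer than five reviewers* is part of the relative clause *who evaluated fewer than five reviewers* modifying *both archivists*.
A relative clause is a scope island — quantifier raising cannot cross its boundary.
So *fewer than five reviewers* cannot raise high enough to outscope *at least one soprano*; only the surface ordering *at least one soprano* > *fewer than five reviewers* is available.

No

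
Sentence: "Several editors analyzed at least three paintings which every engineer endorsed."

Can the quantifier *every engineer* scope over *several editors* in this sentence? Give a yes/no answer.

No

*every engineer* sits inside the relative clause *which every engineer endorsed* modifying *at least three paintings*.
Quantifiers inside a relative clause are trapped there; the RC boundary blocks QR.
*every engineer* is confined to the island and cannot take scope over *several editors*.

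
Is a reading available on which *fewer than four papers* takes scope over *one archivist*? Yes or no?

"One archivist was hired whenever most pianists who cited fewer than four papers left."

The DP *fewer than four papers* is contained in the relative clause *who cited fewer than four papers*, which is itself inside the adjunct *whenever most pianists who cited fewer than four papers left*.
Both the relative clause and the enclosing adjunct are scope islands; QR cannot cross either.
Hence only narrow scope for *fewer than four papers* (under *one archivist*) survives.
(Only the surface reading survives: one fixed archivist with respect to all the relevant papers.)

No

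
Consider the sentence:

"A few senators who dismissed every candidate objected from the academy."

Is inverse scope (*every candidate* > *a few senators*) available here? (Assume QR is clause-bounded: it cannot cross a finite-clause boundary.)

*every candidate* is embedded in the relative clause *who dismissed every candidate*.
Relative clauses are scope islands: a quantifier cannot QR out of a relative clause to take scope in the matrix clause.
The inverse ordering *every candidate* > *a few senators* is therefore underivable.

No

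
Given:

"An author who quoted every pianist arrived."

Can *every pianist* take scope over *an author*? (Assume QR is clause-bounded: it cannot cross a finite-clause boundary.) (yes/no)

No

*every pianist* is embedded in the relative clause *who quoted every pianist*.
The relative clause forms an island for QR, so the quantifier is confined to the head noun's restrictor.
So *every pianist* cannot raise high enough to outscope *an author*; only the surface ordering *an author* > *every pianist* is available.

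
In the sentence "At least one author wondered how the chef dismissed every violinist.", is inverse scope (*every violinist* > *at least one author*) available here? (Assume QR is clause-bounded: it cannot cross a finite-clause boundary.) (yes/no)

Structurally, *every violinist* is inside the embedded question *how the chef dismissed every violinist*.
QR across an interrogative CP boundary is ruled out as a wh-island violation.
The inverse ordering *every violinist* > *at least one author* is therefore underivable.
(Only the surface reading survives: one fixed author with respect to all the relevant violinists.)

No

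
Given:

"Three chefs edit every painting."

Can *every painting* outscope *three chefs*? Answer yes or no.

Yes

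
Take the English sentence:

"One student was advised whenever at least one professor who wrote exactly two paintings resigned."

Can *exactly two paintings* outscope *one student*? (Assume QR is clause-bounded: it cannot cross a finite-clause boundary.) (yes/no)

Structurally, *exactly two paintings* is inside the relative clause *who wrote exactly two paintings*, which is itself inside the adjunct *whenever at least one professor who wrote exactly two paintings resigned*.
Even if one barrier were somehow void, the other would still block QR.
*exactly two paintings* is confined to the island and cannot take scope over *one student*.

No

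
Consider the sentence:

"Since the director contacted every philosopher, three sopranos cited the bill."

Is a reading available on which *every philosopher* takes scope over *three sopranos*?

No

*every philosopher* sits inside the adjunct clause *since the director contacted every philosopher*.
The adjunct-island constraint bars QR out of an adverbial clause.
There is no licit LF on which *every philosopher* c-commands *three sopranos*.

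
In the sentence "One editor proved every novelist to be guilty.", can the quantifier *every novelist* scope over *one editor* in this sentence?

Yes

*every novelist* is the subject of an ECM infinitive — the infinitival complement of an ECM verb is not a scope island, so *every novelist* can raise into the matrix clause.
Nothing blocks QR of the lower DP to a position above the higher one, so inverse scope is available.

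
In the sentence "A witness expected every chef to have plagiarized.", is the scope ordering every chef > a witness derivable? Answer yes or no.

Yes

*every chef* is the subject of an ECM infinitive — the infinitival complement of an ECM verb is not a scope island, so *every chef* can raise into the matrix clause.
With no island boundary between them, the object can take inverse scope over the subject via ordinary QR within the clause.
So *every chef* > *a witness* is among the available readings.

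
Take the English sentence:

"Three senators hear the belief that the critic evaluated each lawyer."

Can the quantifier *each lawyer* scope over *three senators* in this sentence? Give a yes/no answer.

No

*each lawyer* is embedded in the complex NP *the belief that the critic evaluated each lawyer*.
Noun-complement clauses are scope islands (the Complex NP Constraint): a quantifier inside one cannot scope into the matrix.
*each lawyer* > *three senators* would require crossing that boundary, which is illicit.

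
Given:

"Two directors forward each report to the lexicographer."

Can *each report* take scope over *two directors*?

Yes

*two directors* and *each report* are co-arguments of the matrix verb, with nothing but a clause-internal boundary between them.
Clause-internal QR can adjoin the lower DP above the subject, yielding the inverse reading.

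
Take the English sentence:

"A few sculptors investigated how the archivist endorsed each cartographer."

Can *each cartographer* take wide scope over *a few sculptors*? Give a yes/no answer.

The DP *each cartographer* is contained in the embedded question *how the archivist endorsed each cartographer*.
An indirect question is a wh-island; the filled [Spec,CP] blocks QR across the CP edge.
There is no licit LF on which *each cartographer* c-commands *a few sculptors*.

No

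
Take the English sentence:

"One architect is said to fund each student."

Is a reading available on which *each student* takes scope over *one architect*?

Yes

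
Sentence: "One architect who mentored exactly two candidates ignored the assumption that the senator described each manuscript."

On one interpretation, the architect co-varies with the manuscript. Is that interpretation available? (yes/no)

That reading corresponds to *each manuscript* > *one architect*.
*each manuscript* occurs within the complex NP *the assumption that the senator described each manuscript*.
A that-clause complement to a noun is an island; QR cannot cross the NP boundary.
So *each manuscript* cannot raise high enough to outscope *one architect*; only the surface ordering *one architect* > *each manuscript* is available.
(Only the surface reading survives: one fixed architect with respect to all the relevant manuscripts.)

No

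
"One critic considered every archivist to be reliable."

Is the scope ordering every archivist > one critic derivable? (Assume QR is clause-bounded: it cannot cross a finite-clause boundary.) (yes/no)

*every archivist* is an ECM subject; ECM complements are not islands, and the embedded quantifier may take matrix scope.
QR within a single clause is free, so the lower quantifier may take scope over the higher one.
The sentence is scopally ambiguous between *one critic* > *every archivist* and *every archivist* > *one critic*.

Yes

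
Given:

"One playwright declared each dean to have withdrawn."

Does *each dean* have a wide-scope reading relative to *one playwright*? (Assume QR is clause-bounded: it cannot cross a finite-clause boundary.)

Yes

ECM infinitives lack a CP barrier, so *each dean* can QR over the matrix subject *one playwright*.
With no island boundary between them, the object can take inverse scope over the subject via ordinary QR within the clause.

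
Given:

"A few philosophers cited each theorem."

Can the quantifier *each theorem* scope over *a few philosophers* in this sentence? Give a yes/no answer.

*each theorem* and *a few philosophers* are in the same minimal clause.
Ordinary QR to a clause-peripheral position gives the wide-scope LF for the lower DP.

Yes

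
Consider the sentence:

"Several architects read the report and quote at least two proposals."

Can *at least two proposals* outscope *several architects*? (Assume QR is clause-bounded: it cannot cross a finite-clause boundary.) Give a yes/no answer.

The DP *at least two proposals* is contained in one conjunct of the coordinate structure (*quote at least two proposals*).
Asymmetric QR out of one conjunct violates the Coordinate Structure Constraint.
So *at least two proposals* cannot raise to a position above *several architects*.

No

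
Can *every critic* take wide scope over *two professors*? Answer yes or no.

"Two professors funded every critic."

Yes

*every critic* and *two professors* are in the same minimal clause.
With no island boundary between them, the object can take inverse scope over the subject via ordinary QR within the clause.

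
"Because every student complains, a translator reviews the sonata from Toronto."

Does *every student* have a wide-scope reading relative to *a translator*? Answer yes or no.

No

*every student* sits inside the adjunct clause *because every student complains*.
Adverbial clauses are not L-marked, so they are barriers for QR — the quantifier cannot escape the adjunct.
So *every student* cannot raise to a position above *a translator*.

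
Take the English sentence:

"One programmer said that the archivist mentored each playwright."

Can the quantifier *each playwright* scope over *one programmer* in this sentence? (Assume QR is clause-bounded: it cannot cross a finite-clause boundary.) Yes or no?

The DP *each playwright* is contained in the finite complement clause *that the archivist mentored each playwright*.
With QR restricted to its own tensed clause, the embedded quantifier cannot reach a matrix scope position.
There is no licit LF on which *each playwright* c-commands *one programmer*.

No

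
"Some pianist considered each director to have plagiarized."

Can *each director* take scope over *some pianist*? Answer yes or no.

The ECM infinitive is scope-transparent — *each director* is free to raise above *some pianist*.
Clause-internal QR can adjoin the lower DP above the subject, yielding the inverse reading.
So *each director* > *some pianist* is among the available readings.

Yes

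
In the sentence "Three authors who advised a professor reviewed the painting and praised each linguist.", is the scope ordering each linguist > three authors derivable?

No

The DP *each linguist* is contained in one conjunct of the coordinate structure (*praised each linguist*).
QR out of a conjunct would have to apply non-ATB, which the CSC forbids.
The inverse ordering *each linguist* > *three authors* is therefore underivable.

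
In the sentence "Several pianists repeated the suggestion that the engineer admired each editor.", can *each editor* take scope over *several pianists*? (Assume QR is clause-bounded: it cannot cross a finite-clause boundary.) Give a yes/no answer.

No

*each editor* occurs within the complex NP *the suggestion that the engineer admired each editor*.
Since the clause is the complement of a nominal head, the CNPC blocks scope extraction.
Hence only narrow scope for *each editor* (under *several pianists*) survives.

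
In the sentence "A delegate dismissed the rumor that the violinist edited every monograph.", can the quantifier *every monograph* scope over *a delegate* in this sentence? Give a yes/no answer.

No

*every monograph* occurs within the complex NP *the rumor that the violinist edited every monograph*.
A that-clause complement to a noun is an island; QR cannot cross the NP boundary.
So *every monograph* cannot raise to a position above *a delegate*.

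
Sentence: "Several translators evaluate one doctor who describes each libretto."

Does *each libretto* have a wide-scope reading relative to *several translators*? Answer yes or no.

No

The DP *each libretto* is contained in the relative clause *who describes each libretto* modifying *one doctor*.
QR out of a relative clause is ruled out by the relative-clause island constraint.
So *each libretto* cannot raise high enough to outscope *several translators*; only the surface ordering *several translators* > *each libretto* is available.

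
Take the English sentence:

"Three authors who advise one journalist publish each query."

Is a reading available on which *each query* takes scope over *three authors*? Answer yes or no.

Yes

*each query* is a matrix argument; only *three authors* is modified by the relative clause *who advise one journalist*, so the RC island is irrelevant to the target quantifier.
Clause-internal QR can adjoin the lower DP above the subject, yielding the inverse reading.
Both orderings are possible: *three authors* > *each query* and *each query* > *three authors*.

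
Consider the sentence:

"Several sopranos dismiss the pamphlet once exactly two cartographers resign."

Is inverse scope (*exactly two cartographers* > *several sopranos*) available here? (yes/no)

No

The target quantifier *exactly two cartographers* is part of the adjunct clause *once exactly two cartographers resign*.
The adjunct-island constraint bars QR out of an adverbial clause.
So *exactly two cartographers* cannot raise to a position above *several sopranos*.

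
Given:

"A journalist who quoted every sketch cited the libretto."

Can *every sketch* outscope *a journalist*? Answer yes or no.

*every sketch* is embedded in the relative clause *who quoted every sketch*.
A relative clause is a scope island — quantifier raising cannot cross its boundary.
So the wide-scope reading for *every sketch* is blocked.

No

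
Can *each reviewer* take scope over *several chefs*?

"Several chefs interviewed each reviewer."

*several chefs* and *each reviewer* are co-arguments of the matrix verb, with nothing but a clause-internal boundary between them.
With no island boundary between them, the object can take inverse scope over the subject via ordinary QR within the clause.

Yes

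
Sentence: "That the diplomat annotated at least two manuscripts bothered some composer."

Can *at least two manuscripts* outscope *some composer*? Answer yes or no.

The target quantifier *at least two manuscripts* is part of the sentential subject *that the diplomat annotated at least two manuscripts*.
Clausal subjects are scope islands; QR from inside the subject into the matrix is barred.
So the wide-scope reading for *at least two manuscripts* is blocked.

No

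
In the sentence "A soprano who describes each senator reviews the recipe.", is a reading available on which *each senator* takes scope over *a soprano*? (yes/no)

*each senator* sits inside the relative clause *who describes each senator*.
A relative clause is a scope island — quantifier raising cannot cross its boundary.
*each senator* is confined to the island and cannot take scope over *a soprano*.
(Only the surface reading survives: one fixed soprano with respect to all the relevant senators.)

No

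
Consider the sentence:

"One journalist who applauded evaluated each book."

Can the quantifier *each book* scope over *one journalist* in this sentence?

*each book* is a matrix argument; only *one journalist* is modified by the relative clause *who applauded*, so the RC island is irrelevant to the target quantifier.
Clause-internal QR can adjoin the lower DP above the subject, yielding the inverse reading.

Yes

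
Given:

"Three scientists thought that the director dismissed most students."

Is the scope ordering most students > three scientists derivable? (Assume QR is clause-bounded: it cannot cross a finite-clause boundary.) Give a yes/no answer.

*most students* is embedded in the finite complement clause *that the director dismissed most students*.
With QR restricted to its own tensed clause, the embedded quantifier cannot reach a matrix scope position.
So *most students* cannot raise to a position above *three scientists*.

No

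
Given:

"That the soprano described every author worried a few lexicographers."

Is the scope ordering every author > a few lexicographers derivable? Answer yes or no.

No

*every author* is embedded in the sentential subject *that the soprano described every author*.
The Sentential Subject Constraint rules out raising the quantifier out of the that-clause subject.
The ordering *every author* > *a few lexicographers* is therefore underivable.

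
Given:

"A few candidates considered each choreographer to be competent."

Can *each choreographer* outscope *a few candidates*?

Yes

This is an ECM construction: *each choreographer* is the infinitival subject, Case-marked by the matrix verb, and the infinitive is transparent for QR.
Nothing blocks QR of the lower DP to a position above the higher one, so inverse scope is available.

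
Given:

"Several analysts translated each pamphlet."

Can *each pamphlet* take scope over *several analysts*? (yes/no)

Yes

*several analysts* and *each pamphlet* are co-arguments of the matrix verb, with nothing but a clause-internal boundary between them.
Since no island is crossed, the inverse ordering is licensed alongside surface scope.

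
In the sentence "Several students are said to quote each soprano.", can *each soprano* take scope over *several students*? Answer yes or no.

Infinitival complements of raising predicates do not block QR; *each soprano* and *several students* are effectively clausemates.
Ordinary QR to a clause-peripheral position gives the wide-scope LF for the lower DP.

Yes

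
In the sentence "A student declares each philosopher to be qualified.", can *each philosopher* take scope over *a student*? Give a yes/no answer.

Yes

The ECM infinitive is scope-transparent — *each philosopher* is free to raise above *a student*.
Nothing blocks QR of the lower DP to a position above the higher one, so inverse scope is available.
The sentence is scopally ambiguous between *a student* > *each philosopher* and *each philosopher* > *a student*.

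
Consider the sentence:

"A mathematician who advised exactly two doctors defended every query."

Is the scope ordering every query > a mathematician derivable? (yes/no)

Yes

Although the sentence contains a relative clause (*who advised exactly two doctors*), *every query* is outside it, in the matrix VP.
Since no island is crossed, the inverse ordering is licensed alongside surface scope.
So *every query* > *a mathematician* is among the available readings.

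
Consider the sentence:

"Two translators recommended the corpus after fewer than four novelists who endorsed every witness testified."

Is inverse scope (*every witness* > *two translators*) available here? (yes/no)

*every witness* sits inside the relative clause *who endorsed every witness*, which is itself inside the adjunct *after fewer than four novelists who endorsed every witness testified*.
Two island boundaries intervene — the relative clause and the adjunct. Either alone would block QR.
So *every witness* cannot raise to a position above *two translators*.

No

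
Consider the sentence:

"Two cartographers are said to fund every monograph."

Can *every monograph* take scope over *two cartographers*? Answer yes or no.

Yes

*every monograph* is inside a raising infinitive, which is transparent to QR (no CP barrier), so it behaves as a matrix argument.
With no island boundary between them, the object can take inverse scope over the subject via ordinary QR within the clause.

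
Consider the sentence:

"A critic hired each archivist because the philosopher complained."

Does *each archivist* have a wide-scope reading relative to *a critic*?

Yes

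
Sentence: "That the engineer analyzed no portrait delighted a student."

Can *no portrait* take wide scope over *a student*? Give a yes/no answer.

No

The DP *no portrait* is contained in the sentential subject *that the engineer analyzed no portrait*.
Clausal subjects are scope islands; QR from inside the subject into the matrix is barred.
The ordering *no portrait* > *a student* is therefore underivable.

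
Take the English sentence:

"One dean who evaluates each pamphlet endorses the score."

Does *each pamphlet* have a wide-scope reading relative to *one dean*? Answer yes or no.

*each pamphlet* occurs within the relative clause *who evaluates each pamphlet*.
A relative clause is a scope island — quantifier raising cannot cross its boundary.
*each pamphlet* is confined to the island and cannot take scope over *one dean*.

No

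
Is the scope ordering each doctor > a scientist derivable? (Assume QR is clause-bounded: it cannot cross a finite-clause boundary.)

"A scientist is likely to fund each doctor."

Yes

*each doctor* is the object of the infinitival complement of a raising predicate; raising infinitives are transparent for QR, so the two DPs are in effect clausemates.
Ordinary QR to a clause-peripheral position gives the wide-scope LF for the lower DP.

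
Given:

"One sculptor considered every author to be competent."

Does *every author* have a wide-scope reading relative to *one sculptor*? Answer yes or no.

Yes

*every author* is the subject of an ECM infinitive — the infinitival complement of an ECM verb is not a scope island, so *every author* can raise into the matrix clause.
Ordinary QR to a clause-peripheral position gives the wide-scope LF for the lower DP.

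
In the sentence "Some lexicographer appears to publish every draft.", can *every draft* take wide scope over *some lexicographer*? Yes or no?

Yes

*every draft* is inside a raising infinitive, which is transparent to QR (no CP barrier), so it behaves as a matrix argument.
Since no island is crossed, the inverse ordering is licensed alongside surface scope.
So *every draft* > *some lexicographer* is among the available readings.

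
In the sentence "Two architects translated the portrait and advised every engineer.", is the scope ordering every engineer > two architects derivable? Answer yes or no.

The target quantifier *every engineer* is part of one conjunct of the coordinate structure (*advised every engineer*).
Asymmetric QR out of one conjunct violates the Coordinate Structure Constraint.
There is no licit LF on which *every engineer* c-commands *two architects*.

No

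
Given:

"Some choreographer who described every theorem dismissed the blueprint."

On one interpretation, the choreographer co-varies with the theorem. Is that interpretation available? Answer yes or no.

The described interpretation is the *every theorem* > *some choreographer* scoping.
The DP *every theorem* is contained in the relative clause *who described every theorem*.
Relative clauses are scope islands: a quantifier cannot QR out of a relative clause to take scope in the matrix clause.
There is no licit LF on which *every theorem* c-commands *some choreographer*.

No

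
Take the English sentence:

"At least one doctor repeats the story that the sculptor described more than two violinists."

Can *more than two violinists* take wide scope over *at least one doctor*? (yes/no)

No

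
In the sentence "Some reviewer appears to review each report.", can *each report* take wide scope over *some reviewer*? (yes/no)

Yes

The matrix predicate is a raising verb, whose infinitival complement is not a scope island — *each report* can QR into the matrix clause.
QR within a single clause is free, so the lower quantifier may take scope over the higher one.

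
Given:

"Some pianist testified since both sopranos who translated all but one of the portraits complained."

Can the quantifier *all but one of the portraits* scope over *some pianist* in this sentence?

*all but one of the portraits* is embedded in the relative clause *who translated all but one of the portraits*, which is itself inside the adjunct *since both sopranos who translated all but one of the portraits complained*.
Nested islands: the RC island is itself inside an adjunct island, so wide scope is doubly excluded.
So the wide-scope reading for *all but one of the portraits* is blocked.

No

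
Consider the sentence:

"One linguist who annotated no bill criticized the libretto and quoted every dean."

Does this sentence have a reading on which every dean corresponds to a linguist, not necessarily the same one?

This is the *every dean* > *one linguist* reading.
*every dean* occurs within one conjunct of the coordinate structure (*quoted every dean*).
QR out of a conjunct would have to apply non-ATB, which the CSC forbids.
*every dean* is confined to the island and cannot take scope over *one linguist*.

No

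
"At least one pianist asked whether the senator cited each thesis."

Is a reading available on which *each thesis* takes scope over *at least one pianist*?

No

The DP *each thesis* is contained in the embedded question *whether the senator cited each thesis*.
Embedded questions are wh-islands: a quantifier inside an indirect question cannot QR into the matrix clause.
Hence only narrow scope for *each thesis* (under *at least one pianist*) survives.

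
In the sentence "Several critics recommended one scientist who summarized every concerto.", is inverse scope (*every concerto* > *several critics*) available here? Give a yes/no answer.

No

The DP *every concerto* is contained in the relative clause *who summarized every concerto* modifying *one scientist*.
Quantifiers inside a relative clause are trapped there; the RC boundary blocks QR.
So the wide-scope reading for *every concerto* is blocked.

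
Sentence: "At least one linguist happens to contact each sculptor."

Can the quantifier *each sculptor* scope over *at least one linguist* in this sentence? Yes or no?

Infinitival complements of raising predicates do not block QR; *each sculptor* and *at least one linguist* are effectively clausemates.
Clause-internal QR can adjoin the lower DP above the subject, yielding the inverse reading.

Yes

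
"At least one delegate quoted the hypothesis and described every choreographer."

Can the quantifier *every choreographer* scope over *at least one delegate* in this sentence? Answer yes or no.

No

The target quantifier *every choreographer* is part of one conjunct of the coordinate structure (*described every choreographer*).
Coordinate structures are islands for non-across-the-board movement, QR included.
So the wide-scope reading for *every choreographer* is blocked.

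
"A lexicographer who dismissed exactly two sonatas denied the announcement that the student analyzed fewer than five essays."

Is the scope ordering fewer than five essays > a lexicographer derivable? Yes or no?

No

The target quantifier *fewer than five essays* is part of the complex NP *the announcement that the student analyzed fewer than five essays*.
The Complex NP Constraint bars QR out of the complement clause of a noun.
So *fewer than five essays* cannot raise to a position above *a lexicographer*.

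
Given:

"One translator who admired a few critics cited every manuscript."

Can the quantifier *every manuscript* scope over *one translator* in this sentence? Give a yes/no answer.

Yes

The relative clause *who admired a few critics* modifies *one translator*, but *every manuscript* is not inside that relative clause — it is an argument of the matrix verb.
Clause-internal QR can adjoin the lower DP above the subject, yielding the inverse reading.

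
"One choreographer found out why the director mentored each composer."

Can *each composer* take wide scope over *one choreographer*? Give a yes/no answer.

*each composer* occurs within the embedded question *why the director mentored each composer*.
An indirect question is a wh-island; the filled [Spec,CP] blocks QR across the CP edge.
So *each composer* cannot raise high enough to outscope *one choreographer*; only the surface ordering *one choreographer* > *each composer* is available.

No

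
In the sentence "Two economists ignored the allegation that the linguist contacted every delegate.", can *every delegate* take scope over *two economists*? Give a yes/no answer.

No

The target quantifier *every delegate* is part of the complex NP *the allegation that the linguist contacted every delegate*.
A that-clause complement to a noun is an island; QR cannot cross the NP boundary.
*every delegate* > *two economists* would require crossing that boundary, which is illicit.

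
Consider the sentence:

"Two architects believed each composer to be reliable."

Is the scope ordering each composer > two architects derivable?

Yes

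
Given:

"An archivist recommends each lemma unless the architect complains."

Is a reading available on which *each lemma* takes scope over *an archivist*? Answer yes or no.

Neither queried DP is inside the adjunct, so the adjunct-island constraint does not apply.
With no island boundary between them, the object can take inverse scope over the subject via ordinary QR within the clause.

Yes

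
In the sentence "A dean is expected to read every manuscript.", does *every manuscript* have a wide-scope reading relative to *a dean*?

The matrix predicate is a raising verb, whose infinitival complement is not a scope island — *every manuscript* can QR into the matrix clause.
QR within a single clause is free, so the lower quantifier may take scope over the higher one.

Yes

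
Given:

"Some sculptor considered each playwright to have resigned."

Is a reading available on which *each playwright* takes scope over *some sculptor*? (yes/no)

The ECM infinitive is scope-transparent — *each playwright* is free to raise above *some sculptor*.
QR within a single clause is free, so the lower quantifier may take scope over the higher one.
So *each playwright* > *some sculptor* is among the available readings.

Yes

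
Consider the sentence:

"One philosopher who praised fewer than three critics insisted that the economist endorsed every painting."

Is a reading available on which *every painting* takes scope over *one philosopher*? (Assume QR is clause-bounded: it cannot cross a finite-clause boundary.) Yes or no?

No

*every painting* occurs within the finite complement clause *that the economist endorsed every painting*.
Given the clause-boundedness assumption, QR cannot cross the finite CP into the matrix.
So *every painting* cannot raise high enough to outscope *one philosopher*; only the surface ordering *one philosopher* > *every painting* is available.
(Only the surface reading survives: one fixed philosopher with respect to all the relevant paintings.)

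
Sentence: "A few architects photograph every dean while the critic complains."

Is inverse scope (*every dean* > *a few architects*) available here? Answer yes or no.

Yes

Neither queried DP is inside the adjunct, so the adjunct-island constraint does not apply.
Ordinary QR to a clause-peripheral position gives the wide-scope LF for the lower DP.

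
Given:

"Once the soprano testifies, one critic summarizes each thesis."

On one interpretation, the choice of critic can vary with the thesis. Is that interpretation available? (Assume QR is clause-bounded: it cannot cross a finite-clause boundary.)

The described interpretation is the *each thesis* > *one critic* scoping.
Although there is an adjunct clause, *each thesis* is in the main clause, not inside the adjunct.
Clause-internal QR can adjoin the lower DP above the subject, yielding the inverse reading.

Yes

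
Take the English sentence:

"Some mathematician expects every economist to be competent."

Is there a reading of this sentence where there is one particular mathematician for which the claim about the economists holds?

Yes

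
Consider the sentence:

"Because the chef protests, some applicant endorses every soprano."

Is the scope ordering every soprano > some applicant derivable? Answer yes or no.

Yes

The adjunct island is irrelevant here — *every soprano* and *some applicant* are both in the matrix clause.
No island intervenes, so both surface and inverse scope are derivable.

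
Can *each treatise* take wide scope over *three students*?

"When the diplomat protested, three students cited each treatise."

Yes

*each treatise* is a matrix argument; the adjunct is an island but the target quantifier is outside it.
No island intervenes, so both surface and inverse scope are derivable.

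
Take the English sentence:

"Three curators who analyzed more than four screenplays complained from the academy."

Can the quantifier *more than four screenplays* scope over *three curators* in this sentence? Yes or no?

The DP *more than four screenplays* is contained in the relative clause *who analyzed more than four screenplays*.
Relative clauses block scope extraction: QR cannot target a position outside the modified NP.
There is no licit LF on which *more than four screenplays* c-commands *three curators*.

No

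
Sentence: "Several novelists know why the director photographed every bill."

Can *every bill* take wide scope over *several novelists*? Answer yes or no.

Structurally, *every bill* is inside the embedded question *why the director photographed every bill*.
Embedded wh-clauses are opaque for QR, so the quantifier stays inside the question.
Hence only narrow scope for *every bill* (under *several novelists*) survives.

No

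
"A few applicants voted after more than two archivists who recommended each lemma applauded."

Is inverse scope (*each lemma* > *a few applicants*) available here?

Structurally, *each lemma* is inside the relative clause *who recommended each lemma*, which is itself inside the adjunct *after more than two archivists who recommended each lemma applauded*.
Two island boundaries intervene — the relative clause and the adjunct. Either alone would block QR.
The inverse ordering *each lemma* > *a few applicants* is therefore underivable.

No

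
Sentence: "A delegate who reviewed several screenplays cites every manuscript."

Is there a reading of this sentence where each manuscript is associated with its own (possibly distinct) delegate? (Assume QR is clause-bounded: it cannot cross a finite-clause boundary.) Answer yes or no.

Yes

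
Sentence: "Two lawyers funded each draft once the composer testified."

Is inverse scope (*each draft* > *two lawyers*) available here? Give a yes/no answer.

Yes

Although there is an adjunct clause, *each draft* is in the main clause, not inside the adjunct.
No island intervenes, so both surface and inverse scope are derivable.
The sentence is scopally ambiguous between *two lawyers* > *each draft* and *each draft* > *two lawyers*.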